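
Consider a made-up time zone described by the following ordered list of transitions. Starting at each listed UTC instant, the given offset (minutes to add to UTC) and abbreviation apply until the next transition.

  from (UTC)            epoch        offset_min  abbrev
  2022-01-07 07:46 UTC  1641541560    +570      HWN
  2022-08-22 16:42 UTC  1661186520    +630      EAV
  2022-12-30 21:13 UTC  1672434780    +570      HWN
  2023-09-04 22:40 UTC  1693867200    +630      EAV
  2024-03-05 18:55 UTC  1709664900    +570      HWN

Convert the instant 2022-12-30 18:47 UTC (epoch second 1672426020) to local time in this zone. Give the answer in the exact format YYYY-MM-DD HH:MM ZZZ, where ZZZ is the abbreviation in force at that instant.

2022-12-31 05:17 EAV

Query: 2022-12-30 18:47 UTC
Rule 2/5 (EAV, +10:30): 2022-08-22 16:42 UTC ≤ query < 2022-12-30 21:13 UTC
18·60 + 47 + 630 = 1757 min
1757 = 1·1440 + 317; 317 = 5·60 + 17 → 05:17, 2022-12-30 + 1 day = 2022-12-31
→ 2022-12-31 05:17 EAV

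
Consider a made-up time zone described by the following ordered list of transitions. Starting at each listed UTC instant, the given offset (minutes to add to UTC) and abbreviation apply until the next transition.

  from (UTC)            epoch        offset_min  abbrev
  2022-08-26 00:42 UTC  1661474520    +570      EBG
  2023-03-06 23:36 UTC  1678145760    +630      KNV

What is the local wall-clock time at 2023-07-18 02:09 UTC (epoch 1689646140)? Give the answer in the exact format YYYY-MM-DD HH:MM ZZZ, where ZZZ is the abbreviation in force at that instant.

2023-07-18 12:39 KNV

Query: 2023-07-18 02:09 UTC
Rule 2/2 (KNV, +10:30): 2023-03-06 23:36 UTC ≤ query < +∞
2·60 + 9 + 630 = 759 min
759 = 0·1440 + 759; 759 = 12·60 + 39 → 12:39, same day
→ 2023-07-18 12:39 KNV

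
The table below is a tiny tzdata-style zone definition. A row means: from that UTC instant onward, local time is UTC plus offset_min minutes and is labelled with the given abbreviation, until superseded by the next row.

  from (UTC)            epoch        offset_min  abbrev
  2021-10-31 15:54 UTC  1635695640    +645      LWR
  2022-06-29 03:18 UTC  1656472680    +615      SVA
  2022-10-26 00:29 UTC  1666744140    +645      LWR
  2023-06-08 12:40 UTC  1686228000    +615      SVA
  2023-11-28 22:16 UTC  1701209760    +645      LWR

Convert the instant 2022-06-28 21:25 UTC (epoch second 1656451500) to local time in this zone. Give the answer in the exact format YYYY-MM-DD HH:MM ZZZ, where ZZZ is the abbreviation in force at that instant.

Query: 2022-06-28 21:25 UTC
Rule 1/5 (LWR, +10:45): 2021-10-31 15:54 UTC ≤ query < 2022-06-29 03:18 UTC
21·60 + 25 + 645 = 1930 min
1930 = 1·1440 + 490; 490 = 8·60 + 10 → 08:10, 2022-06-28 + 1 day = 2022-06-29
→ 2022-06-29 08:10 LWR

2022-06-29 08:10 LWR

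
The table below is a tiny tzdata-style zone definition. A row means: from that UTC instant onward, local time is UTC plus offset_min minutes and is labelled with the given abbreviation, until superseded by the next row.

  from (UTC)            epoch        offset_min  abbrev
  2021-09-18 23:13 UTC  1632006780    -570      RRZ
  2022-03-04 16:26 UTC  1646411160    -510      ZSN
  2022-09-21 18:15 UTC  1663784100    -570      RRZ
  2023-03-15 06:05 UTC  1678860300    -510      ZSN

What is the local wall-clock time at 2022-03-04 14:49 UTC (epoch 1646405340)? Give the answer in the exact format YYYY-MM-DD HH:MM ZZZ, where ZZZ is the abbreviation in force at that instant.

Query: 2022-03-04 14:49 UTC
Rule 1/4 (RRZ, -09:30): 2021-09-18 23:13 UTC ≤ query < 2022-03-04 16:26 UTC
14·60 + 49 - 570 = 319 min
319 = 0·1440 + 319; 319 = 5·60 + 19 → 05:19, same day
→ 2022-03-04 05:19 RRZ

2022-03-04 05:19 RRZ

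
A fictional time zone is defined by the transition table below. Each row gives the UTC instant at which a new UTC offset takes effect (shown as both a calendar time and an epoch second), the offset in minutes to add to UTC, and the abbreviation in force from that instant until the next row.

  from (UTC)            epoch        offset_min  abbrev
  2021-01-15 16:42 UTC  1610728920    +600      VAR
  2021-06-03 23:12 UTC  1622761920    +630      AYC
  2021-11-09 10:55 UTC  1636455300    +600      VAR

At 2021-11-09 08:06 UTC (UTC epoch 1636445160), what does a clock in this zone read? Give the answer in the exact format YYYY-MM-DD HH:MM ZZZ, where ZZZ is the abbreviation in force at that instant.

Query: 2021-11-09 08:06 UTC
Rule 2/3 (AYC, +10:30): 2021-06-03 23:12 UTC ≤ query < 2021-11-09 10:55 UTC
8·60 + 6 + 630 = 1116 min
1116 = 0·1440 + 1116; 1116 = 18·60 + 36 → 18:36, same day
→ 2021-11-09 18:36 AYC

2021-11-09 18:36 AYC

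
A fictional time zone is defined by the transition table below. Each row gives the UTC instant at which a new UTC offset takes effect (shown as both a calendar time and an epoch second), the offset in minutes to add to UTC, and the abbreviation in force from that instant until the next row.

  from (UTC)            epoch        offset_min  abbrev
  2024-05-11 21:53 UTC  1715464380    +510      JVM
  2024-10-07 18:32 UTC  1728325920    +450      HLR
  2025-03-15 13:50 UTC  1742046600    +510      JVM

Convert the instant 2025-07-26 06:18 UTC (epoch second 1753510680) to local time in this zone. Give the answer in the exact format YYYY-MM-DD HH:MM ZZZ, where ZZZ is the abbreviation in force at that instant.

Query: 2025-07-26 06:18 UTC
Rule 3/3 (JVM, +08:30): 2025-03-15 13:50 UTC ≤ query < +∞
6·60 + 18 + 510 = 888 min
888 = 0·1440 + 888; 888 = 14·60 + 48 → 14:48, same day
→ 2025-07-26 14:48 JVM

2025-07-26 14:48 JVM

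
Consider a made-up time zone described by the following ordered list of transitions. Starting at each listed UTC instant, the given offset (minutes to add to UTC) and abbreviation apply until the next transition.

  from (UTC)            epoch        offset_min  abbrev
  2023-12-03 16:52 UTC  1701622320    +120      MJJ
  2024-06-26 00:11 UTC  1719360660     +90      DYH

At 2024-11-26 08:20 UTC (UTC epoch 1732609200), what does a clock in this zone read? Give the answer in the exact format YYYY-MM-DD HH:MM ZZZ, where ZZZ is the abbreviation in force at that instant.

2024-11-26 09:50 DYH

Query: 2024-11-26 08:20 UTC
Rule 2/2 (DYH, +01:30): 2024-06-26 00:11 UTC ≤ query < +∞
8·60 + 20 + 90 = 590 min
590 = 0·1440 + 590; 590 = 9·60 + 50 → 09:50, same day
→ 2024-11-26 09:50 DYH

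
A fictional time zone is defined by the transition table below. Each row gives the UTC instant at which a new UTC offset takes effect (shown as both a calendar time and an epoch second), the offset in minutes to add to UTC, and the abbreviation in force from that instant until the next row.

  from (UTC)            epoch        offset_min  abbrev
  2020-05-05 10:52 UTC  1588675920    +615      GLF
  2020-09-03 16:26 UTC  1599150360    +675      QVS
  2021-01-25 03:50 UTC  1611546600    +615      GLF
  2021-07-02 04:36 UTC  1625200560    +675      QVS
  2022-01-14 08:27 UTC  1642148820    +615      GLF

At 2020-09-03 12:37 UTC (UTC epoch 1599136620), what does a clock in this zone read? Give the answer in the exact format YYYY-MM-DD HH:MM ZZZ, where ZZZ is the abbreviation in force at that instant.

Query: 2020-09-03 12:37 UTC
Rule 1/5 (GLF, +10:15): 2020-05-05 10:52 UTC ≤ query < 2020-09-03 16:26 UTC
12·60 + 37 + 615 = 1372 min
1372 = 0·1440 + 1372; 1372 = 22·60 + 52 → 22:52, same day
→ 2020-09-03 22:52 GLF

2020-09-03 22:52 GLF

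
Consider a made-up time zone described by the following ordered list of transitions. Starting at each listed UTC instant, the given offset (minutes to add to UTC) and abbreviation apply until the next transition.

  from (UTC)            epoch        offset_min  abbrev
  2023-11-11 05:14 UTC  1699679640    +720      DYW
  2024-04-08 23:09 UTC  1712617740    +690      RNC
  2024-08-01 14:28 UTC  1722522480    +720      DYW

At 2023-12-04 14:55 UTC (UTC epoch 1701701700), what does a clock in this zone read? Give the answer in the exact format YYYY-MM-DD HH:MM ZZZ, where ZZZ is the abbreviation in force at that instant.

2023-12-05 02:55 DYW

Query: 2023-12-04 14:55 UTC
Rule 1/3 (DYW, +12:00): 2023-11-11 05:14 UTC ≤ query < 2024-04-08 23:09 UTC
14·60 + 55 + 720 = 1615 min
1615 = 1·1440 + 175; 175 = 2·60 + 55 → 02:55, 2023-12-04 + 1 day = 2023-12-05
→ 2023-12-05 02:55 DYW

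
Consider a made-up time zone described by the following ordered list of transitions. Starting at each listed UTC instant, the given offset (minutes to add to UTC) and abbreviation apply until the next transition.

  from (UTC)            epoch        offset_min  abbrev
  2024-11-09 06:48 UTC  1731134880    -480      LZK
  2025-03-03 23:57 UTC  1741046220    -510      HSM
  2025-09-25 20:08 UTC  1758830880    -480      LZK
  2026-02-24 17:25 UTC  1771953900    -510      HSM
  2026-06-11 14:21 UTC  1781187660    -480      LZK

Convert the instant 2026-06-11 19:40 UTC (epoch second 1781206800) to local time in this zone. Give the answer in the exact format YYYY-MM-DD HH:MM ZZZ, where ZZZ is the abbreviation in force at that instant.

2026-06-11 11:40 LZK

Query: 2026-06-11 19:40 UTC
Rule 5/5 (LZK, -08:00): 2026-06-11 14:21 UTC ≤ query < +∞
19·60 + 40 - 480 = 700 min
700 = 0·1440 + 700; 700 = 11·60 + 40 → 11:40, same day
→ 2026-06-11 11:40 LZK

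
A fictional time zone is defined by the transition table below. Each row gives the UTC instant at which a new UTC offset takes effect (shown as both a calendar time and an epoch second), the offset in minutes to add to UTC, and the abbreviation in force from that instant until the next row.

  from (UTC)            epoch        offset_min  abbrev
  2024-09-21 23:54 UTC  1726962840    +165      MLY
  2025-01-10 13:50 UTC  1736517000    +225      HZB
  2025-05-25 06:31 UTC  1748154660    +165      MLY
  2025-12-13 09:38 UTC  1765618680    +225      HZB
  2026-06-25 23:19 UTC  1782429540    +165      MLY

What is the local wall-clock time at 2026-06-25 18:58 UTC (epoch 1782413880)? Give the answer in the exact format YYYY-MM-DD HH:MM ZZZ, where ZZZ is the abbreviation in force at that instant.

2026-06-25 22:43 HZB

Query: 2026-06-25 18:58 UTC
Rule 4/5 (HZB, +03:45): 2025-12-13 09:38 UTC ≤ query < 2026-06-25 23:19 UTC
18·60 + 58 + 225 = 1363 min
1363 = 0·1440 + 1363; 1363 = 22·60 + 43 → 22:43, same day
→ 2026-06-25 22:43 HZB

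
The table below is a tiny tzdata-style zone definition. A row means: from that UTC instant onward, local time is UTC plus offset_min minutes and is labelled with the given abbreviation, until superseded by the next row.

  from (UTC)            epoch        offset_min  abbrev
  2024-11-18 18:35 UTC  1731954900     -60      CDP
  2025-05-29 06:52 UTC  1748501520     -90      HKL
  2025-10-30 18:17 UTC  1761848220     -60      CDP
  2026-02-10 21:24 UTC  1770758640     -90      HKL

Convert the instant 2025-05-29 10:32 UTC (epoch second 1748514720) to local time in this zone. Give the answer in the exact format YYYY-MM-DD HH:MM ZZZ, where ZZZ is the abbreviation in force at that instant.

Query: 2025-05-29 10:32 UTC
Rule 2/4 (HKL, -01:30): 2025-05-29 06:52 UTC ≤ query < 2025-10-30 18:17 UTC
10·60 + 32 - 90 = 542 min
542 = 0·1440 + 542; 542 = 9·60 + 2 → 09:02, same day
→ 2025-05-29 09:02 HKL

2025-05-29 09:02 HKL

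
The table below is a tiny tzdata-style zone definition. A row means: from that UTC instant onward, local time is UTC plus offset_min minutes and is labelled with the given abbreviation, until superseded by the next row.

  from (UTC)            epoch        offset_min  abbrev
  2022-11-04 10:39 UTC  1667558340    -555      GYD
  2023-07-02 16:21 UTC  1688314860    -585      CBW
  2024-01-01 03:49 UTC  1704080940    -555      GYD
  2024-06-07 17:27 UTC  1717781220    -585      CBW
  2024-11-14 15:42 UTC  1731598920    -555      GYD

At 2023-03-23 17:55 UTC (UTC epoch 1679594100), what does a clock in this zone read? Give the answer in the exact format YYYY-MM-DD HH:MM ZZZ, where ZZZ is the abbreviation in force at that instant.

Query: 2023-03-23 17:55 UTC
Rule 1/5 (GYD, -09:15): 2022-11-04 10:39 UTC ≤ query < 2023-07-02 16:21 UTC
17·60 + 55 - 555 = 520 min
520 = 0·1440 + 520; 520 = 8·60 + 40 → 08:40, same day
→ 2023-03-23 08:40 GYD

2023-03-23 08:40 GYD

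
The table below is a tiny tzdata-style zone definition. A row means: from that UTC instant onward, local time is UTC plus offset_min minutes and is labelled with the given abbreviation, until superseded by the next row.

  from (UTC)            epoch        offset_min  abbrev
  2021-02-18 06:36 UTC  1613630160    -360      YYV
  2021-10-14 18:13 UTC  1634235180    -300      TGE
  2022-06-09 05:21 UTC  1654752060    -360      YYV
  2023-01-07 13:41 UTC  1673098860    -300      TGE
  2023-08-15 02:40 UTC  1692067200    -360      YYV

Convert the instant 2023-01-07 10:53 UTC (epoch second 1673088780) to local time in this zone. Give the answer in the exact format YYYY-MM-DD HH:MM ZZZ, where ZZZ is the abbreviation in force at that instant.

Query: 2023-01-07 10:53 UTC
Rule 3/5 (YYV, -06:00): 2022-06-09 05:21 UTC ≤ query < 2023-01-07 13:41 UTC
10·60 + 53 - 360 = 293 min
293 = 0·1440 + 293; 293 = 4·60 + 53 → 04:53, same day
→ 2023-01-07 04:53 YYV

2023-01-07 04:53 YYV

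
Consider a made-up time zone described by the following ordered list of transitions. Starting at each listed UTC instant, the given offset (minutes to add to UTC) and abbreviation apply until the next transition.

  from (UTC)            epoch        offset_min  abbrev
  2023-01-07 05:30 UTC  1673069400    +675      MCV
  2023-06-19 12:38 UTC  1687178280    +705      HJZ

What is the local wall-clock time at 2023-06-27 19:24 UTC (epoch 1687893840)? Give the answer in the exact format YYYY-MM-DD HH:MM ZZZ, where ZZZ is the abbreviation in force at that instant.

2023-06-28 07:09 HJZ

Query: 2023-06-27 19:24 UTC
Rule 2/2 (HJZ, +11:45): 2023-06-19 12:38 UTC ≤ query < +∞
19·60 + 24 + 705 = 1869 min
1869 = 1·1440 + 429; 429 = 7·60 + 9 → 07:09, 2023-06-27 + 1 day = 2023-06-28
→ 2023-06-28 07:09 HJZ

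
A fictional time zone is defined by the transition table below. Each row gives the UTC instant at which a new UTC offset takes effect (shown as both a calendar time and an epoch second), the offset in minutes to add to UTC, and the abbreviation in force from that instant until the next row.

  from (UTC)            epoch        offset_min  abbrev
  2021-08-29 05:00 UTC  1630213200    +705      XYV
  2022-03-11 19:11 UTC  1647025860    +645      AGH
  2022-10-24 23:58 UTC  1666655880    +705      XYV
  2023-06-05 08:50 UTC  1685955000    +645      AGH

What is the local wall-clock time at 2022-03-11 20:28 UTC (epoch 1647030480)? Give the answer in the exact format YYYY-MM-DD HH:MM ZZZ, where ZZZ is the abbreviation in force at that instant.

2022-03-12 07:13 AGH

Query: 2022-03-11 20:28 UTC
Rule 2/4 (AGH, +10:45): 2022-03-11 19:11 UTC ≤ query < 2022-10-24 23:58 UTC
20·60 + 28 + 645 = 1873 min
1873 = 1·1440 + 433; 433 = 7·60 + 13 → 07:13, 2022-03-11 + 1 day = 2022-03-12
→ 2022-03-12 07:13 AGH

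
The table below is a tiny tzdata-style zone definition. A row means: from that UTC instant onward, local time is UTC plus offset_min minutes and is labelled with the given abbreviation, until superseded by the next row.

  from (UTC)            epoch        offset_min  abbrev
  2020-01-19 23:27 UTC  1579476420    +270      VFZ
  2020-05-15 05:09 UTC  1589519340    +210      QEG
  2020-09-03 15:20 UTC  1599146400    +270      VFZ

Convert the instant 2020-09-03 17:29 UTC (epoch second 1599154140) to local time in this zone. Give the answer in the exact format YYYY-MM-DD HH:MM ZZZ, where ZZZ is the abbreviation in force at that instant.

2020-09-03 21:59 VFZ

Query: 2020-09-03 17:29 UTC
Rule 3/3 (VFZ, +04:30): 2020-09-03 15:20 UTC ≤ query < +∞
17·60 + 29 + 270 = 1319 min
1319 = 0·1440 + 1319; 1319 = 21·60 + 59 → 21:59, same day
→ 2020-09-03 21:59 VFZ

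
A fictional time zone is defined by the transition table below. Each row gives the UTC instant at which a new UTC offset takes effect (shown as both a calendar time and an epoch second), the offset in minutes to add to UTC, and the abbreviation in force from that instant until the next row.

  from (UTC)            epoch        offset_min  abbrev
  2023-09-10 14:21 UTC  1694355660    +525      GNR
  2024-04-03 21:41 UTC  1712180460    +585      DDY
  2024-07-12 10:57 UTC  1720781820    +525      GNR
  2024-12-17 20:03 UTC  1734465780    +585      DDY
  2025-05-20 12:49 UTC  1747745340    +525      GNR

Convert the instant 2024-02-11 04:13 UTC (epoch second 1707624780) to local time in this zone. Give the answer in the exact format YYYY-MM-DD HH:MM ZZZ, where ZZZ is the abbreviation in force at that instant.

2024-02-11 12:58 GNR

Query: 2024-02-11 04:13 UTC
Rule 1/5 (GNR, +08:45): 2023-09-10 14:21 UTC ≤ query < 2024-04-03 21:41 UTC
4·60 + 13 + 525 = 778 min
778 = 0·1440 + 778; 778 = 12·60 + 58 → 12:58, same day
→ 2024-02-11 12:58 GNR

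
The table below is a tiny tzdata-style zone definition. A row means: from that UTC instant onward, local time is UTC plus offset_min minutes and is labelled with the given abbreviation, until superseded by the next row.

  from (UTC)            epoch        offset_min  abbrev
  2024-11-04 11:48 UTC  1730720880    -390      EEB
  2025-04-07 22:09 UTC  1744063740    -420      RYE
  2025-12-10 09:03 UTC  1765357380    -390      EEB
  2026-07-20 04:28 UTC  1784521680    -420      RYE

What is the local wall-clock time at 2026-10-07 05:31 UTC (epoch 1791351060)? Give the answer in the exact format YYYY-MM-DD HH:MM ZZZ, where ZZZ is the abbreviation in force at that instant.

2026-10-06 22:31 RYE

Query: 2026-10-07 05:31 UTC
Rule 4/4 (RYE, -07:00): 2026-07-20 04:28 UTC ≤ query < +∞
5·60 + 31 - 420 = -89 min
-89 = -1·1440 + 1351; 1351 = 22·60 + 31 → 22:31, 2026-10-07 - 1 day = 2026-10-06
→ 2026-10-06 22:31 RYE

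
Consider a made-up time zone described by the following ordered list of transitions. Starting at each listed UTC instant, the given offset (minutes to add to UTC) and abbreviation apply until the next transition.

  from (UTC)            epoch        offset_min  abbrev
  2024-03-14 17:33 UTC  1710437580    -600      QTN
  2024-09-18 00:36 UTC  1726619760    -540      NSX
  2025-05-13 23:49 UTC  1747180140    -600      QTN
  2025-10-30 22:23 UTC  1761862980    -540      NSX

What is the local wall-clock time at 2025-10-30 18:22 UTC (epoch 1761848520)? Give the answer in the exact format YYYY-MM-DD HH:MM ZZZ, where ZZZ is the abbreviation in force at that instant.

2025-10-30 08:22 QTN

Query: 2025-10-30 18:22 UTC
Rule 3/4 (QTN, -10:00): 2025-05-13 23:49 UTC ≤ query < 2025-10-30 22:23 UTC
18·60 + 22 - 600 = 502 min
502 = 0·1440 + 502; 502 = 8·60 + 22 → 08:22, same day
→ 2025-10-30 08:22 QTN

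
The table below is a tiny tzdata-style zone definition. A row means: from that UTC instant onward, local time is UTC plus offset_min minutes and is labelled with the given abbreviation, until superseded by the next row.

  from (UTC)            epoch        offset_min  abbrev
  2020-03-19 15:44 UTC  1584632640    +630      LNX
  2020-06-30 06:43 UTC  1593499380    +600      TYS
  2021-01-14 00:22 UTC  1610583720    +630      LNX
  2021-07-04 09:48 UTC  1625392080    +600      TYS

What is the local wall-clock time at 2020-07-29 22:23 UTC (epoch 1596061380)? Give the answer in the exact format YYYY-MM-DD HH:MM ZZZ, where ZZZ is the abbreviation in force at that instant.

2020-07-30 08:23 TYS

Query: 2020-07-29 22:23 UTC
Rule 2/4 (TYS, +10:00): 2020-06-30 06:43 UTC ≤ query < 2021-01-14 00:22 UTC
22·60 + 23 + 600 = 1943 min
1943 = 1·1440 + 503; 503 = 8·60 + 23 → 08:23, 2020-07-29 + 1 day = 2020-07-30
→ 2020-07-30 08:23 TYS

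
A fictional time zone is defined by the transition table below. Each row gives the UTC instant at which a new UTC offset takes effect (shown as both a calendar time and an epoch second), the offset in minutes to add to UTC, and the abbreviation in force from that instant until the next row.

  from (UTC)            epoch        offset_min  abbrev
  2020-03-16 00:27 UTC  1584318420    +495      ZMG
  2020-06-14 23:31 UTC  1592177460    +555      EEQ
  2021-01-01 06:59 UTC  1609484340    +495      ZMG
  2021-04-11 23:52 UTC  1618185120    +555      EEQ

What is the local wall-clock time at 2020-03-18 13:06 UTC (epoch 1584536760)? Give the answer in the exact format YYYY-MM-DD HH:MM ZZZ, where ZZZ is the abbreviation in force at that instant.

2020-03-18 21:21 ZMG

Query: 2020-03-18 13:06 UTC
Rule 1/4 (ZMG, +08:15): 2020-03-16 00:27 UTC ≤ query < 2020-06-14 23:31 UTC
13·60 + 6 + 495 = 1281 min
1281 = 0·1440 + 1281; 1281 = 21·60 + 21 → 21:21, same day
→ 2020-03-18 21:21 ZMG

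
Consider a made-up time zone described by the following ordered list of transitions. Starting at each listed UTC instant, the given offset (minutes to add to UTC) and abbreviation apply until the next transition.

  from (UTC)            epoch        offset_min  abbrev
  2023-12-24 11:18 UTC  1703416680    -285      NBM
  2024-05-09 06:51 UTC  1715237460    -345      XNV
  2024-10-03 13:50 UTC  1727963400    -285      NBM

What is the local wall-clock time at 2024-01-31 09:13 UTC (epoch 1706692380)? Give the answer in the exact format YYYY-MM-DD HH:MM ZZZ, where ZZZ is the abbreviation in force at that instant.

2024-01-31 04:28 NBM

Query: 2024-01-31 09:13 UTC
Rule 1/3 (NBM, -04:45): 2023-12-24 11:18 UTC ≤ query < 2024-05-09 06:51 UTC
9·60 + 13 - 285 = 268 min
268 = 0·1440 + 268; 268 = 4·60 + 28 → 04:28, same day
→ 2024-01-31 04:28 NBM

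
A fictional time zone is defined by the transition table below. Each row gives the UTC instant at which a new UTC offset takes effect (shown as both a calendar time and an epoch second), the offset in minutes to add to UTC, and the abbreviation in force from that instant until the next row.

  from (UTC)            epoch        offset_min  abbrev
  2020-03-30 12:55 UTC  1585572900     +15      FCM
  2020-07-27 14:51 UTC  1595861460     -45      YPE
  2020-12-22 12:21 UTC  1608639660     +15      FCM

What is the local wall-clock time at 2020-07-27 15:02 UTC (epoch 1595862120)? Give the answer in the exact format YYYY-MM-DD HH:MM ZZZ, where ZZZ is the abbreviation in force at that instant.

Query: 2020-07-27 15:02 UTC
Rule 2/3 (YPE, -00:45): 2020-07-27 14:51 UTC ≤ query < 2020-12-22 12:21 UTC
15·60 + 2 - 45 = 857 min
857 = 0·1440 + 857; 857 = 14·60 + 17 → 14:17, same day
→ 2020-07-27 14:17 YPE

2020-07-27 14:17 YPE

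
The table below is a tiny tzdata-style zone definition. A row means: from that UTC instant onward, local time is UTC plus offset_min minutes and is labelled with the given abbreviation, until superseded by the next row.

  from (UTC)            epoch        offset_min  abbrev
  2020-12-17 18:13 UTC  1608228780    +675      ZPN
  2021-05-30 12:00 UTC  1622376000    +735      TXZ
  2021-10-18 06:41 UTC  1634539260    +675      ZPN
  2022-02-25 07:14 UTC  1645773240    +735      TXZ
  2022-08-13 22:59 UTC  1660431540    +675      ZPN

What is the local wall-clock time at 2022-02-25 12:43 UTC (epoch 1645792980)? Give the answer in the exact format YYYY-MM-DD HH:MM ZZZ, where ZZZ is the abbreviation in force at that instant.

2022-02-26 00:58 TXZ

Query: 2022-02-25 12:43 UTC
Rule 4/5 (TXZ, +12:15): 2022-02-25 07:14 UTC ≤ query < 2022-08-13 22:59 UTC
12·60 + 43 + 735 = 1498 min
1498 = 1·1440 + 58; 58 = 0·60 + 58 → 00:58, 2022-02-25 + 1 day = 2022-02-26
→ 2022-02-26 00:58 TXZ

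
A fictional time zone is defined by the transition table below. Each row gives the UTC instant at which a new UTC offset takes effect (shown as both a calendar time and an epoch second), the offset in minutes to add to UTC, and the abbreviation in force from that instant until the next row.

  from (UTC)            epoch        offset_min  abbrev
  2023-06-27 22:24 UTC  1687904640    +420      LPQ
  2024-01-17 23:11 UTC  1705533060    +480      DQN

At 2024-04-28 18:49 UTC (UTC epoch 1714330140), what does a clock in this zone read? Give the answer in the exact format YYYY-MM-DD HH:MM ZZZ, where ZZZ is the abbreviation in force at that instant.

2024-04-29 02:49 DQN

Query: 2024-04-28 18:49 UTC
Rule 2/2 (DQN, +08:00): 2024-01-17 23:11 UTC ≤ query < +∞
18·60 + 49 + 480 = 1609 min
1609 = 1·1440 + 169; 169 = 2·60 + 49 → 02:49, 2024-04-28 + 1 day = 2024-04-29
→ 2024-04-29 02:49 DQN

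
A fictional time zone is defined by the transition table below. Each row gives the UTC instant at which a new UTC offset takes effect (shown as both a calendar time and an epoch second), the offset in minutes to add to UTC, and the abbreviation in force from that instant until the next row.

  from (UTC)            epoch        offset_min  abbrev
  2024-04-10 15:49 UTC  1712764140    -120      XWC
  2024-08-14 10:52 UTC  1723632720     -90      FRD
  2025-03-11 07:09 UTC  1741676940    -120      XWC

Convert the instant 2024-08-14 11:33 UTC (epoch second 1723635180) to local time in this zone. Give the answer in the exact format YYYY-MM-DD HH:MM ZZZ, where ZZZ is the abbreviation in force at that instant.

Query: 2024-08-14 11:33 UTC
Rule 2/3 (FRD, -01:30): 2024-08-14 10:52 UTC ≤ query < 2025-03-11 07:09 UTC
11·60 + 33 - 90 = 603 min
603 = 0·1440 + 603; 603 = 10·60 + 3 → 10:03, same day
→ 2024-08-14 10:03 FRD

2024-08-14 10:03 FRD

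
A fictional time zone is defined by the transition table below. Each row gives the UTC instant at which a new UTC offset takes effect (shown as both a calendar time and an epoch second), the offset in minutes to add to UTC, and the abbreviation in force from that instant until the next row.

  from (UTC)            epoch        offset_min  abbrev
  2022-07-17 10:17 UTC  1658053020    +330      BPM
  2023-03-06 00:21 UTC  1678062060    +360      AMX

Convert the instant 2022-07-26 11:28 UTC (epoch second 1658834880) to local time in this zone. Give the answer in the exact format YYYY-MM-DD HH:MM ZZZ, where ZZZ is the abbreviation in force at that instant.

2022-07-26 16:58 BPM

Query: 2022-07-26 11:28 UTC
Rule 1/2 (BPM, +05:30): 2022-07-17 10:17 UTC ≤ query < 2023-03-06 00:21 UTC
11·60 + 28 + 330 = 1018 min
1018 = 0·1440 + 1018; 1018 = 16·60 + 58 → 16:58, same day
→ 2022-07-26 16:58 BPM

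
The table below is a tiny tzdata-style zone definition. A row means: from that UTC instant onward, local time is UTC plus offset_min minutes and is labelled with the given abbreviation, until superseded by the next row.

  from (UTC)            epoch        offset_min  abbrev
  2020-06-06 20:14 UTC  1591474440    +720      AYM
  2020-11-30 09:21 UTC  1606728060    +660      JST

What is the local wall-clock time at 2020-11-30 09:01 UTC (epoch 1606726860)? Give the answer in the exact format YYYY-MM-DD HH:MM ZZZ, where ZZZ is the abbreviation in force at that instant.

Query: 2020-11-30 09:01 UTC
Rule 1/2 (AYM, +12:00): 2020-06-06 20:14 UTC ≤ query < 2020-11-30 09:21 UTC
9·60 + 1 + 720 = 1261 min
1261 = 0·1440 + 1261; 1261 = 21·60 + 1 → 21:01, same day
→ 2020-11-30 21:01 AYM

2020-11-30 21:01 AYM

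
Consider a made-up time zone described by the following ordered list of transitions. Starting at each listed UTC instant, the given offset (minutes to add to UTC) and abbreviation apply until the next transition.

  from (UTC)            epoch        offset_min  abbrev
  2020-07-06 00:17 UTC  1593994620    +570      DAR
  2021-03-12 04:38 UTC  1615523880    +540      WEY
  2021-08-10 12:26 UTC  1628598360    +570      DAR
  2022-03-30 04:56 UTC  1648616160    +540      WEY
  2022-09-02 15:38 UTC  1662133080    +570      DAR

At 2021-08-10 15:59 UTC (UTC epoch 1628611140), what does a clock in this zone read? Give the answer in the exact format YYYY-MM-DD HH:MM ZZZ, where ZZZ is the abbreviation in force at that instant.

2021-08-11 01:29 DAR

Query: 2021-08-10 15:59 UTC
Rule 3/5 (DAR, +09:30): 2021-08-10 12:26 UTC ≤ query < 2022-03-30 04:56 UTC
15·60 + 59 + 570 = 1529 min
1529 = 1·1440 + 89; 89 = 1·60 + 29 → 01:29, 2021-08-10 + 1 day = 2021-08-11
→ 2021-08-11 01:29 DAR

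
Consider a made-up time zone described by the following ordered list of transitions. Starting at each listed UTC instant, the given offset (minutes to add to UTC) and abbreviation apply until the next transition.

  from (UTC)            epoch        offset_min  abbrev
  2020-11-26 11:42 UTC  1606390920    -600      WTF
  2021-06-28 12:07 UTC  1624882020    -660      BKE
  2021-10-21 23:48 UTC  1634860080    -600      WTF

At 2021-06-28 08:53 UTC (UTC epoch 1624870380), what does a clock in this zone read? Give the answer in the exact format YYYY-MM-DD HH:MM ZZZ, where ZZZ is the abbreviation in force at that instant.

Query: 2021-06-28 08:53 UTC
Rule 1/3 (WTF, -10:00): 2020-11-26 11:42 UTC ≤ query < 2021-06-28 12:07 UTC
8·60 + 53 - 600 = -67 min
-67 = -1·1440 + 1373; 1373 = 22·60 + 53 → 22:53, 2021-06-28 - 1 day = 2021-06-27
→ 2021-06-27 22:53 WTF

2021-06-27 22:53 WTF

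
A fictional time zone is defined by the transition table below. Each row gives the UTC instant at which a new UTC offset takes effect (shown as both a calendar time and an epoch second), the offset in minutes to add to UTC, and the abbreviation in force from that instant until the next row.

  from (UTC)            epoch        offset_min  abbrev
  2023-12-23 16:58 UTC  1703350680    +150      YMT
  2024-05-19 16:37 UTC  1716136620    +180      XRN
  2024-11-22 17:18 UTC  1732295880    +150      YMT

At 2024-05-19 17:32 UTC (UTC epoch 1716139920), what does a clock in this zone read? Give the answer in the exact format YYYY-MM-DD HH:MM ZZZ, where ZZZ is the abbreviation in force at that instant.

2024-05-19 20:32 XRN

Query: 2024-05-19 17:32 UTC
Rule 2/3 (XRN, +03:00): 2024-05-19 16:37 UTC ≤ query < 2024-11-22 17:18 UTC
17·60 + 32 + 180 = 1232 min
1232 = 0·1440 + 1232; 1232 = 20·60 + 32 → 20:32, same day
→ 2024-05-19 20:32 XRN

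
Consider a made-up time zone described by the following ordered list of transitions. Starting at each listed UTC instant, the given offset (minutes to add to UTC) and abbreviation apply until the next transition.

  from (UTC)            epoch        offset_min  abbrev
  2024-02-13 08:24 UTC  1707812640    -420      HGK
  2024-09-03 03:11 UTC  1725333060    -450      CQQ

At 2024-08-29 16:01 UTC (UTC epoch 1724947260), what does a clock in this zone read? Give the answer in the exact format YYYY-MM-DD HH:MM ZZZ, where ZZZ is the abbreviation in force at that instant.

Query: 2024-08-29 16:01 UTC
Rule 1/2 (HGK, -07:00): 2024-02-13 08:24 UTC ≤ query < 2024-09-03 03:11 UTC
16·60 + 1 - 420 = 541 min
541 = 0·1440 + 541; 541 = 9·60 + 1 → 09:01, same day
→ 2024-08-29 09:01 HGK

2024-08-29 09:01 HGK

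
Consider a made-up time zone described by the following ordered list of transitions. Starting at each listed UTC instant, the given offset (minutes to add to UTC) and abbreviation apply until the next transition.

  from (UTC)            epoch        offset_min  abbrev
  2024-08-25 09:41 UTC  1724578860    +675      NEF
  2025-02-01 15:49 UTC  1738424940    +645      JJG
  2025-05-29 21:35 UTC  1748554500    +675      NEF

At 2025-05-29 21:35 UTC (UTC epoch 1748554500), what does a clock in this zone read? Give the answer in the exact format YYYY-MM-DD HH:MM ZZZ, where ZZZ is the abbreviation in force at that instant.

Query: 2025-05-29 21:35 UTC
Rule 3/3 (NEF, +11:15): 2025-05-29 21:35 UTC ≤ query < +∞
21·60 + 35 + 675 = 1970 min
1970 = 1·1440 + 530; 530 = 8·60 + 50 → 08:50, 2025-05-29 + 1 day = 2025-05-30
→ 2025-05-30 08:50 NEF

2025-05-30 08:50 NEF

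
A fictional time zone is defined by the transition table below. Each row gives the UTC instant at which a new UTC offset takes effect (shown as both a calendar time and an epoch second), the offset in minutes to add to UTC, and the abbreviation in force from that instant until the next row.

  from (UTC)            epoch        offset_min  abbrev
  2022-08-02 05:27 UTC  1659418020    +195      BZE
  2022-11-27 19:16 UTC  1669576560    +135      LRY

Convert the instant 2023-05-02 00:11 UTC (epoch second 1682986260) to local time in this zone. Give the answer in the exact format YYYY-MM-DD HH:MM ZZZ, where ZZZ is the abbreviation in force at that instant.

2023-05-02 02:26 LRY

Query: 2023-05-02 00:11 UTC
Rule 2/2 (LRY, +02:15): 2022-11-27 19:16 UTC ≤ query < +∞
0·60 + 11 + 135 = 146 min
146 = 0·1440 + 146; 146 = 2·60 + 26 → 02:26, same day
→ 2023-05-02 02:26 LRY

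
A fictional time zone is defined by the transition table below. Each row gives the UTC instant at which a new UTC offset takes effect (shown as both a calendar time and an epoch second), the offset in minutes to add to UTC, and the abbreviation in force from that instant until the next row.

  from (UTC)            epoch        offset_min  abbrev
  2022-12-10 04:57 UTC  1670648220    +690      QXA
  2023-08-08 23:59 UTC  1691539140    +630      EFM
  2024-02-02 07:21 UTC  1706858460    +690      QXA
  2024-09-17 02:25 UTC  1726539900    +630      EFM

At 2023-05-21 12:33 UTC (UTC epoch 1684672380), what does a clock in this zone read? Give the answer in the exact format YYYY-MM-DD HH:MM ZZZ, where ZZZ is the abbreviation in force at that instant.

2023-05-22 00:03 QXA

Query: 2023-05-21 12:33 UTC
Rule 1/4 (QXA, +11:30): 2022-12-10 04:57 UTC ≤ query < 2023-08-08 23:59 UTC
12·60 + 33 + 690 = 1443 min
1443 = 1·1440 + 3; 3 = 0·60 + 3 → 00:03, 2023-05-21 + 1 day = 2023-05-22
→ 2023-05-22 00:03 QXA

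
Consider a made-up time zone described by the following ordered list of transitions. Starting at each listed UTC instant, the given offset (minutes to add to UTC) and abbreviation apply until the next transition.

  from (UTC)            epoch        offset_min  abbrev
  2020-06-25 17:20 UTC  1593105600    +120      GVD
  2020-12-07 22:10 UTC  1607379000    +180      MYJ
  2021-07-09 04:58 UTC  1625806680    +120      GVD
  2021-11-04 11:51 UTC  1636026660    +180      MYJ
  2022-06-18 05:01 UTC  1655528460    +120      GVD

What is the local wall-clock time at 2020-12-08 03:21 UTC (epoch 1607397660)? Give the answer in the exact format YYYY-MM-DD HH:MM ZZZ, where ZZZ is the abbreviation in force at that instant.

Query: 2020-12-08 03:21 UTC
Rule 2/5 (MYJ, +03:00): 2020-12-07 22:10 UTC ≤ query < 2021-07-09 04:58 UTC
3·60 + 21 + 180 = 381 min
381 = 0·1440 + 381; 381 = 6·60 + 21 → 06:21, same day
→ 2020-12-08 06:21 MYJ

2020-12-08 06:21 MYJ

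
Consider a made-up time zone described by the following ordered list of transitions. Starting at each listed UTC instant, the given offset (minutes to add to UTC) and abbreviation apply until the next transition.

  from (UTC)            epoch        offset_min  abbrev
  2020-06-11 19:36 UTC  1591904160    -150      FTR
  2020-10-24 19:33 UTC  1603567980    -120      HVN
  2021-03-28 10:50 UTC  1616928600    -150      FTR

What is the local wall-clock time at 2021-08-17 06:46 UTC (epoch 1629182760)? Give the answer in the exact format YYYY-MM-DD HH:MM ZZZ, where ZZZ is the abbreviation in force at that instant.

2021-08-17 04:16 FTR

Query: 2021-08-17 06:46 UTC
Rule 3/3 (FTR, -02:30): 2021-03-28 10:50 UTC ≤ query < +∞
6·60 + 46 - 150 = 256 min
256 = 0·1440 + 256; 256 = 4·60 + 16 → 04:16, same day
→ 2021-08-17 04:16 FTR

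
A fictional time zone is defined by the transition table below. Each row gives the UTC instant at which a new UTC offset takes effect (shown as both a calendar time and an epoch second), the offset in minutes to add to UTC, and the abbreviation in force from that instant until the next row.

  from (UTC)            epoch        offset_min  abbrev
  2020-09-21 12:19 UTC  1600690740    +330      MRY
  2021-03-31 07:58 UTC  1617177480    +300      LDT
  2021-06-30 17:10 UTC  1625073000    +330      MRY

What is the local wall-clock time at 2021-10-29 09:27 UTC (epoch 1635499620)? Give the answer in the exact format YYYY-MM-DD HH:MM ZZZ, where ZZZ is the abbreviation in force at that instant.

2021-10-29 14:57 MRY

Query: 2021-10-29 09:27 UTC
Rule 3/3 (MRY, +05:30): 2021-06-30 17:10 UTC ≤ query < +∞
9·60 + 27 + 330 = 897 min
897 = 0·1440 + 897; 897 = 14·60 + 57 → 14:57, same day
→ 2021-10-29 14:57 MRY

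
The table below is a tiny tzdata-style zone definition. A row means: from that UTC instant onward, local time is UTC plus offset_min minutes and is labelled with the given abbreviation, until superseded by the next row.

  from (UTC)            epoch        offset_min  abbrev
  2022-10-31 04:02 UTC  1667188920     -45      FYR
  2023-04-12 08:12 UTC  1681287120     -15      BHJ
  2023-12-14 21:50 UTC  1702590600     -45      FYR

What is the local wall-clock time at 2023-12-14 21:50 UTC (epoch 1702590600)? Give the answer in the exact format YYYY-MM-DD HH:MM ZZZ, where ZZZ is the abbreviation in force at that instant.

2023-12-14 21:05 FYR

Query: 2023-12-14 21:50 UTC
Rule 3/3 (FYR, -00:45): 2023-12-14 21:50 UTC ≤ query < +∞
21·60 + 50 - 45 = 1265 min
1265 = 0·1440 + 1265; 1265 = 21·60 + 5 → 21:05, same day
→ 2023-12-14 21:05 FYR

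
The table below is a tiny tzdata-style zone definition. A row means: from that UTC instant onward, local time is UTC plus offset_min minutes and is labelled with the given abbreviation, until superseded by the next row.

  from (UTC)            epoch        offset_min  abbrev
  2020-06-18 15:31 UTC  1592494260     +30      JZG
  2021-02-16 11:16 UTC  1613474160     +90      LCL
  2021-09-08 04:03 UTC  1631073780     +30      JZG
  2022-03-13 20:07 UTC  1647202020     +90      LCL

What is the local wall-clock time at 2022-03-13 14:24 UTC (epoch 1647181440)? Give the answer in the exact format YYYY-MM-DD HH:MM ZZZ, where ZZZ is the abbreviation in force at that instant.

Query: 2022-03-13 14:24 UTC
Rule 3/4 (JZG, +00:30): 2021-09-08 04:03 UTC ≤ query < 2022-03-13 20:07 UTC
14·60 + 24 + 30 = 894 min
894 = 0·1440 + 894; 894 = 14·60 + 54 → 14:54, same day
→ 2022-03-13 14:54 JZG

2022-03-13 14:54 JZG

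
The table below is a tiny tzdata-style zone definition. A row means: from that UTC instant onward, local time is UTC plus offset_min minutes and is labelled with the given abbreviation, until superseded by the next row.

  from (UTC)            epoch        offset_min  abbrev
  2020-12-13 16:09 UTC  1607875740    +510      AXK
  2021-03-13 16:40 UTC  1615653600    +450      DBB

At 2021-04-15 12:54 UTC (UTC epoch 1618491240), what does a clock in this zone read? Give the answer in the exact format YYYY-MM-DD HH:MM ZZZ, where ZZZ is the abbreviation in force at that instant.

2021-04-15 20:24 DBB

Query: 2021-04-15 12:54 UTC
Rule 2/2 (DBB, +07:30): 2021-03-13 16:40 UTC ≤ query < +∞
12·60 + 54 + 450 = 1224 min
1224 = 0·1440 + 1224; 1224 = 20·60 + 24 → 20:24, same day
→ 2021-04-15 20:24 DBB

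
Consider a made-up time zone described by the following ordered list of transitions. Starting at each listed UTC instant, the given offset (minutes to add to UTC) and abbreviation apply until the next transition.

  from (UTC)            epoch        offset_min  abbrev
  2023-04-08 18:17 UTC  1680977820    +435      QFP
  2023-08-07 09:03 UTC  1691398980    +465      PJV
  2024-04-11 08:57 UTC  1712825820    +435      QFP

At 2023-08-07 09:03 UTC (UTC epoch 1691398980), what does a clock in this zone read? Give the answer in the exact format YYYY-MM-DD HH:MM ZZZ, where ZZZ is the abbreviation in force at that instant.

Query: 2023-08-07 09:03 UTC
Rule 2/3 (PJV, +07:45): 2023-08-07 09:03 UTC ≤ query < 2024-04-11 08:57 UTC
9·60 + 3 + 465 = 1008 min
1008 = 0·1440 + 1008; 1008 = 16·60 + 48 → 16:48, same day
→ 2023-08-07 16:48 PJV

2023-08-07 16:48 PJV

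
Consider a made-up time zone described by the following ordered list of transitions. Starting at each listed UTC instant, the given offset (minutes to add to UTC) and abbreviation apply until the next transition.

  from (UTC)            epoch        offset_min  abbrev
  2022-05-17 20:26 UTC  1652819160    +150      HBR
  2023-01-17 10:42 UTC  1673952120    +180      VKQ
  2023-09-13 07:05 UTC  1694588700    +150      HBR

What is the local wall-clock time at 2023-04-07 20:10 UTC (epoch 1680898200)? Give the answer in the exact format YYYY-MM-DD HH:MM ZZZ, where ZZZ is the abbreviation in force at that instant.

2023-04-07 23:10 VKQ

Query: 2023-04-07 20:10 UTC
Rule 2/3 (VKQ, +03:00): 2023-01-17 10:42 UTC ≤ query < 2023-09-13 07:05 UTC
20·60 + 10 + 180 = 1390 min
1390 = 0·1440 + 1390; 1390 = 23·60 + 10 → 23:10, same day
→ 2023-04-07 23:10 VKQ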